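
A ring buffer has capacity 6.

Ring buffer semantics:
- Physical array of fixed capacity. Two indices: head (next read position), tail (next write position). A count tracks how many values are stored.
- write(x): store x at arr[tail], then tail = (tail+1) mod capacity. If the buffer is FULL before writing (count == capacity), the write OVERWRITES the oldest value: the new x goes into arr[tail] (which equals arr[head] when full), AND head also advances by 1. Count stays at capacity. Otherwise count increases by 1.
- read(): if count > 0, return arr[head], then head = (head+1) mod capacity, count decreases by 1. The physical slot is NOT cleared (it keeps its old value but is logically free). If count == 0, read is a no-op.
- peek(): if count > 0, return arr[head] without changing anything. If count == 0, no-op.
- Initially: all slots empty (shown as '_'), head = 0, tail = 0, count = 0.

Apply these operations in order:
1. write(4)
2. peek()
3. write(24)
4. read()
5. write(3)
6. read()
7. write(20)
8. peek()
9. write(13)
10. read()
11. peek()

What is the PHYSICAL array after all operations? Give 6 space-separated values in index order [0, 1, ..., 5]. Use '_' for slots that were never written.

Answer: 4 24 3 20 13 _

Derivation:
After op 1 (write(4)): arr=[4 _ _ _ _ _] head=0 tail=1 count=1
After op 2 (peek()): arr=[4 _ _ _ _ _] head=0 tail=1 count=1
After op 3 (write(24)): arr=[4 24 _ _ _ _] head=0 tail=2 count=2
After op 4 (read()): arr=[4 24 _ _ _ _] head=1 tail=2 count=1
After op 5 (write(3)): arr=[4 24 3 _ _ _] head=1 tail=3 count=2
After op 6 (read()): arr=[4 24 3 _ _ _] head=2 tail=3 count=1
After op 7 (write(20)): arr=[4 24 3 20 _ _] head=2 tail=4 count=2
After op 8 (peek()): arr=[4 24 3 20 _ _] head=2 tail=4 count=2
After op 9 (write(13)): arr=[4 24 3 20 13 _] head=2 tail=5 count=3
After op 10 (read()): arr=[4 24 3 20 13 _] head=3 tail=5 count=2
After op 11 (peek()): arr=[4 24 3 20 13 _] head=3 tail=5 count=2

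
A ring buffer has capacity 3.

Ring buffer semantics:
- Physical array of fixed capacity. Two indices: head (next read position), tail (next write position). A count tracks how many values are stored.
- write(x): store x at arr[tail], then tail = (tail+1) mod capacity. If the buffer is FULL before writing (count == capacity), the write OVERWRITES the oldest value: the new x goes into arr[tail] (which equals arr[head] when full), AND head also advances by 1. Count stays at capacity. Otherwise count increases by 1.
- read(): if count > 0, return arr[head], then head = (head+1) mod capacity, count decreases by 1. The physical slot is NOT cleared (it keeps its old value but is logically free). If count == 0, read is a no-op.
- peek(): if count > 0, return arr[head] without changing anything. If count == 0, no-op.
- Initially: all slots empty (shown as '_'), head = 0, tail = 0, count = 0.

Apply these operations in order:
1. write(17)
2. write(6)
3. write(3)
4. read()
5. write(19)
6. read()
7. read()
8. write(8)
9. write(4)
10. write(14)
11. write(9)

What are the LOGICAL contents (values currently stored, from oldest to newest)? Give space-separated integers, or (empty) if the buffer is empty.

After op 1 (write(17)): arr=[17 _ _] head=0 tail=1 count=1
After op 2 (write(6)): arr=[17 6 _] head=0 tail=2 count=2
After op 3 (write(3)): arr=[17 6 3] head=0 tail=0 count=3
After op 4 (read()): arr=[17 6 3] head=1 tail=0 count=2
After op 5 (write(19)): arr=[19 6 3] head=1 tail=1 count=3
After op 6 (read()): arr=[19 6 3] head=2 tail=1 count=2
After op 7 (read()): arr=[19 6 3] head=0 tail=1 count=1
After op 8 (write(8)): arr=[19 8 3] head=0 tail=2 count=2
After op 9 (write(4)): arr=[19 8 4] head=0 tail=0 count=3
After op 10 (write(14)): arr=[14 8 4] head=1 tail=1 count=3
After op 11 (write(9)): arr=[14 9 4] head=2 tail=2 count=3

Answer: 4 14 9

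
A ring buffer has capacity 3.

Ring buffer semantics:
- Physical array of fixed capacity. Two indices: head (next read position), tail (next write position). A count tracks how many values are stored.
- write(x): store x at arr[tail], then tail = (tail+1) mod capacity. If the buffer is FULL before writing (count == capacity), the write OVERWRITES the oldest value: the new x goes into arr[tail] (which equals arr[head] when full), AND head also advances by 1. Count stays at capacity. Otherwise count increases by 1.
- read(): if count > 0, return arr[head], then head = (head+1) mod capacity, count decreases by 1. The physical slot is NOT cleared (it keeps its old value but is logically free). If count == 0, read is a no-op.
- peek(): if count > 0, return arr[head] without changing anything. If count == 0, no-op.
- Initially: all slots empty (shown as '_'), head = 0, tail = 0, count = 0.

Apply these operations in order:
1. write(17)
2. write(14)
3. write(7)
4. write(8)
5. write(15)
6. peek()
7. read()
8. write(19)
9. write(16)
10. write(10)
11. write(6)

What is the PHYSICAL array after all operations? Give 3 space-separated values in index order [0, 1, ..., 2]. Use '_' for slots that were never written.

After op 1 (write(17)): arr=[17 _ _] head=0 tail=1 count=1
After op 2 (write(14)): arr=[17 14 _] head=0 tail=2 count=2
After op 3 (write(7)): arr=[17 14 7] head=0 tail=0 count=3
After op 4 (write(8)): arr=[8 14 7] head=1 tail=1 count=3
After op 5 (write(15)): arr=[8 15 7] head=2 tail=2 count=3
After op 6 (peek()): arr=[8 15 7] head=2 tail=2 count=3
After op 7 (read()): arr=[8 15 7] head=0 tail=2 count=2
After op 8 (write(19)): arr=[8 15 19] head=0 tail=0 count=3
After op 9 (write(16)): arr=[16 15 19] head=1 tail=1 count=3
After op 10 (write(10)): arr=[16 10 19] head=2 tail=2 count=3
After op 11 (write(6)): arr=[16 10 6] head=0 tail=0 count=3

Answer: 16 10 6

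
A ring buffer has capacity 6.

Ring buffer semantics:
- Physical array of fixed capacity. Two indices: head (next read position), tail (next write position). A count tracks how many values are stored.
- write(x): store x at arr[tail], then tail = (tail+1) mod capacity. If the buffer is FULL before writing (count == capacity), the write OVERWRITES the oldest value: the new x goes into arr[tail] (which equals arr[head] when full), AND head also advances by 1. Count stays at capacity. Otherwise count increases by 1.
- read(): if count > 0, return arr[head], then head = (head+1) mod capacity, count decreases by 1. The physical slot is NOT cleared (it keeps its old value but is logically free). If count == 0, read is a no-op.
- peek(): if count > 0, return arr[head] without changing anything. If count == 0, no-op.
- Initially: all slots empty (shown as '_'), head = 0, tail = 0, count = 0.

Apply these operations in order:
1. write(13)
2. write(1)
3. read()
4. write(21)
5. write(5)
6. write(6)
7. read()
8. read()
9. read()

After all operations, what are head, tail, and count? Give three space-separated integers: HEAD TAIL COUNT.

After op 1 (write(13)): arr=[13 _ _ _ _ _] head=0 tail=1 count=1
After op 2 (write(1)): arr=[13 1 _ _ _ _] head=0 tail=2 count=2
After op 3 (read()): arr=[13 1 _ _ _ _] head=1 tail=2 count=1
After op 4 (write(21)): arr=[13 1 21 _ _ _] head=1 tail=3 count=2
After op 5 (write(5)): arr=[13 1 21 5 _ _] head=1 tail=4 count=3
After op 6 (write(6)): arr=[13 1 21 5 6 _] head=1 tail=5 count=4
After op 7 (read()): arr=[13 1 21 5 6 _] head=2 tail=5 count=3
After op 8 (read()): arr=[13 1 21 5 6 _] head=3 tail=5 count=2
After op 9 (read()): arr=[13 1 21 5 6 _] head=4 tail=5 count=1

Answer: 4 5 1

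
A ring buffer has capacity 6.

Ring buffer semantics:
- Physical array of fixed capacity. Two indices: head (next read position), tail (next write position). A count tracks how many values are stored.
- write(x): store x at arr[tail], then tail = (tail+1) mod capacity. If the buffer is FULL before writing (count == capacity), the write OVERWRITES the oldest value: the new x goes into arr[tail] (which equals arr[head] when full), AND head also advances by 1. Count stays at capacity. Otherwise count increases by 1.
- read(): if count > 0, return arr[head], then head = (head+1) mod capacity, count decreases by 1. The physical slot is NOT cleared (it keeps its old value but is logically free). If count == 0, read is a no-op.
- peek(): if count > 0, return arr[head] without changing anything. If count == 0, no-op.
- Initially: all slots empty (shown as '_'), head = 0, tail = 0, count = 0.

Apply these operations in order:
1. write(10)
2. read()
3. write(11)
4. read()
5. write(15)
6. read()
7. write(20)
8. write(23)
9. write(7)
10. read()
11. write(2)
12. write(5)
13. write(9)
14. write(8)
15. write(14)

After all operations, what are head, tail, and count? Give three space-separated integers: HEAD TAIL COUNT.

Answer: 5 5 6

Derivation:
After op 1 (write(10)): arr=[10 _ _ _ _ _] head=0 tail=1 count=1
After op 2 (read()): arr=[10 _ _ _ _ _] head=1 tail=1 count=0
After op 3 (write(11)): arr=[10 11 _ _ _ _] head=1 tail=2 count=1
After op 4 (read()): arr=[10 11 _ _ _ _] head=2 tail=2 count=0
After op 5 (write(15)): arr=[10 11 15 _ _ _] head=2 tail=3 count=1
After op 6 (read()): arr=[10 11 15 _ _ _] head=3 tail=3 count=0
After op 7 (write(20)): arr=[10 11 15 20 _ _] head=3 tail=4 count=1
After op 8 (write(23)): arr=[10 11 15 20 23 _] head=3 tail=5 count=2
After op 9 (write(7)): arr=[10 11 15 20 23 7] head=3 tail=0 count=3
After op 10 (read()): arr=[10 11 15 20 23 7] head=4 tail=0 count=2
After op 11 (write(2)): arr=[2 11 15 20 23 7] head=4 tail=1 count=3
After op 12 (write(5)): arr=[2 5 15 20 23 7] head=4 tail=2 count=4
After op 13 (write(9)): arr=[2 5 9 20 23 7] head=4 tail=3 count=5
After op 14 (write(8)): arr=[2 5 9 8 23 7] head=4 tail=4 count=6
After op 15 (write(14)): arr=[2 5 9 8 14 7] head=5 tail=5 count=6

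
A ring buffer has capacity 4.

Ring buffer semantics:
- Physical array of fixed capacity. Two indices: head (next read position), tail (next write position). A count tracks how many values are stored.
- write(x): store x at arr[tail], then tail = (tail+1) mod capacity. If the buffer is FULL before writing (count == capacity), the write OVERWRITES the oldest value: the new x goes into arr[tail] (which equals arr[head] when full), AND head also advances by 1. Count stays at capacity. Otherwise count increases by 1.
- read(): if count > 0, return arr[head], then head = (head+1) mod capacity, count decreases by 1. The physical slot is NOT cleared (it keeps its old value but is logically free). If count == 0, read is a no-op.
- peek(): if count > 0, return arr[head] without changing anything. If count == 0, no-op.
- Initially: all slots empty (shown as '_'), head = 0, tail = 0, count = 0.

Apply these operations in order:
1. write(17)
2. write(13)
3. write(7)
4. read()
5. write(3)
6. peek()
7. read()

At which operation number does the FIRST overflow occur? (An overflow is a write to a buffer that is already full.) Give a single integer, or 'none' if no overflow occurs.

Answer: none

Derivation:
After op 1 (write(17)): arr=[17 _ _ _] head=0 tail=1 count=1
After op 2 (write(13)): arr=[17 13 _ _] head=0 tail=2 count=2
After op 3 (write(7)): arr=[17 13 7 _] head=0 tail=3 count=3
After op 4 (read()): arr=[17 13 7 _] head=1 tail=3 count=2
After op 5 (write(3)): arr=[17 13 7 3] head=1 tail=0 count=3
After op 6 (peek()): arr=[17 13 7 3] head=1 tail=0 count=3
After op 7 (read()): arr=[17 13 7 3] head=2 tail=0 count=2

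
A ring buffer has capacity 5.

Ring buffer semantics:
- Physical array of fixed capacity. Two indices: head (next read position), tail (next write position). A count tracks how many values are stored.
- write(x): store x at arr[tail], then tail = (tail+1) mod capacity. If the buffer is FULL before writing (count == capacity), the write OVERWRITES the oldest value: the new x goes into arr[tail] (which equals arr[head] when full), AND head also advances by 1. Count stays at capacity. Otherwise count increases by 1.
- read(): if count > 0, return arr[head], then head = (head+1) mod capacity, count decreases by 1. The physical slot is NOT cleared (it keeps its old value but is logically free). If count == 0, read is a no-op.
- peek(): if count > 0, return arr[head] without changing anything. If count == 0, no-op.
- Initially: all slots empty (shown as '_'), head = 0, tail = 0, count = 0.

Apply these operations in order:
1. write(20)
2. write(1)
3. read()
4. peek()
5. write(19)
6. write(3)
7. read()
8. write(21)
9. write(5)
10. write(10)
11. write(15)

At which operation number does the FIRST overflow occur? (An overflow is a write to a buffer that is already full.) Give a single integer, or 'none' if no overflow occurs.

Answer: 11

Derivation:
After op 1 (write(20)): arr=[20 _ _ _ _] head=0 tail=1 count=1
After op 2 (write(1)): arr=[20 1 _ _ _] head=0 tail=2 count=2
After op 3 (read()): arr=[20 1 _ _ _] head=1 tail=2 count=1
After op 4 (peek()): arr=[20 1 _ _ _] head=1 tail=2 count=1
After op 5 (write(19)): arr=[20 1 19 _ _] head=1 tail=3 count=2
After op 6 (write(3)): arr=[20 1 19 3 _] head=1 tail=4 count=3
After op 7 (read()): arr=[20 1 19 3 _] head=2 tail=4 count=2
After op 8 (write(21)): arr=[20 1 19 3 21] head=2 tail=0 count=3
After op 9 (write(5)): arr=[5 1 19 3 21] head=2 tail=1 count=4
After op 10 (write(10)): arr=[5 10 19 3 21] head=2 tail=2 count=5
After op 11 (write(15)): arr=[5 10 15 3 21] head=3 tail=3 count=5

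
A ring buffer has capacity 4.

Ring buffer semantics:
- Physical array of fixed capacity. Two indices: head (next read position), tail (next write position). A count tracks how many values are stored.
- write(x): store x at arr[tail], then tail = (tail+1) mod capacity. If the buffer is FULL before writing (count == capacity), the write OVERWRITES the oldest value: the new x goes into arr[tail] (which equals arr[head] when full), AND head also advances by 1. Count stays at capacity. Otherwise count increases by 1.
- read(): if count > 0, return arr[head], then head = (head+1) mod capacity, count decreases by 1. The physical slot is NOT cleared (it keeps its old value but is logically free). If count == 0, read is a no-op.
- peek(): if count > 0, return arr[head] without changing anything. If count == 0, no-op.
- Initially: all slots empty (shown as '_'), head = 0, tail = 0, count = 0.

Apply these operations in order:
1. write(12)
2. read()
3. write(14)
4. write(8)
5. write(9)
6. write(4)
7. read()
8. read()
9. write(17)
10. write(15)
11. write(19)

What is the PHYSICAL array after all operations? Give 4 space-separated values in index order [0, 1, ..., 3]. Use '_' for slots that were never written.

After op 1 (write(12)): arr=[12 _ _ _] head=0 tail=1 count=1
After op 2 (read()): arr=[12 _ _ _] head=1 tail=1 count=0
After op 3 (write(14)): arr=[12 14 _ _] head=1 tail=2 count=1
After op 4 (write(8)): arr=[12 14 8 _] head=1 tail=3 count=2
After op 5 (write(9)): arr=[12 14 8 9] head=1 tail=0 count=3
After op 6 (write(4)): arr=[4 14 8 9] head=1 tail=1 count=4
After op 7 (read()): arr=[4 14 8 9] head=2 tail=1 count=3
After op 8 (read()): arr=[4 14 8 9] head=3 tail=1 count=2
After op 9 (write(17)): arr=[4 17 8 9] head=3 tail=2 count=3
After op 10 (write(15)): arr=[4 17 15 9] head=3 tail=3 count=4
After op 11 (write(19)): arr=[4 17 15 19] head=0 tail=0 count=4

Answer: 4 17 15 19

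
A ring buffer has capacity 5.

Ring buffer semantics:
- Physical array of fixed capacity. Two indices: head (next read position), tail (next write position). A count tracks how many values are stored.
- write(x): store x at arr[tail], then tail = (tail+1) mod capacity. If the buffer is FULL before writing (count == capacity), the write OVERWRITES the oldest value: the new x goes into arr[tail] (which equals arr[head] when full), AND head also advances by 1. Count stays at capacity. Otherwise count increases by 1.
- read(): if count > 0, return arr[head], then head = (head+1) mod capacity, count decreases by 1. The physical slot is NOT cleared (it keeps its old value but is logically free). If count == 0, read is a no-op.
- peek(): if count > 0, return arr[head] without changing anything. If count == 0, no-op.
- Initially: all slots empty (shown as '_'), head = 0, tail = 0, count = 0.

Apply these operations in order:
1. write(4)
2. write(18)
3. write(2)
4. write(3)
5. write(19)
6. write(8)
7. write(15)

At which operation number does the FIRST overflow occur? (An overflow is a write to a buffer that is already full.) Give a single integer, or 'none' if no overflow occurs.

Answer: 6

Derivation:
After op 1 (write(4)): arr=[4 _ _ _ _] head=0 tail=1 count=1
After op 2 (write(18)): arr=[4 18 _ _ _] head=0 tail=2 count=2
After op 3 (write(2)): arr=[4 18 2 _ _] head=0 tail=3 count=3
After op 4 (write(3)): arr=[4 18 2 3 _] head=0 tail=4 count=4
After op 5 (write(19)): arr=[4 18 2 3 19] head=0 tail=0 count=5
After op 6 (write(8)): arr=[8 18 2 3 19] head=1 tail=1 count=5
After op 7 (write(15)): arr=[8 15 2 3 19] head=2 tail=2 count=5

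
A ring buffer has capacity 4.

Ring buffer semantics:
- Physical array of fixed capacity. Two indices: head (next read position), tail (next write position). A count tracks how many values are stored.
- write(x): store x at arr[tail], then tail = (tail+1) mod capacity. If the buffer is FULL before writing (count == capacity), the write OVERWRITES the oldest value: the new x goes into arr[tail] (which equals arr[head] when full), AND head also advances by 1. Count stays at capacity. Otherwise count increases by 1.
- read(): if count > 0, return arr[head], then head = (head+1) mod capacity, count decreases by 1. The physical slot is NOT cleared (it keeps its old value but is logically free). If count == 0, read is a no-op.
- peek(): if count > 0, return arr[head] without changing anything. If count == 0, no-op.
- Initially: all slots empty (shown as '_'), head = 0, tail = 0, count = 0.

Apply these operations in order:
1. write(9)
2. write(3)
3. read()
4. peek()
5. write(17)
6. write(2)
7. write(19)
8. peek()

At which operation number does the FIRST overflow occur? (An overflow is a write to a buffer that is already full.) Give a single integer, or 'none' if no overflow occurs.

After op 1 (write(9)): arr=[9 _ _ _] head=0 tail=1 count=1
After op 2 (write(3)): arr=[9 3 _ _] head=0 tail=2 count=2
After op 3 (read()): arr=[9 3 _ _] head=1 tail=2 count=1
After op 4 (peek()): arr=[9 3 _ _] head=1 tail=2 count=1
After op 5 (write(17)): arr=[9 3 17 _] head=1 tail=3 count=2
After op 6 (write(2)): arr=[9 3 17 2] head=1 tail=0 count=3
After op 7 (write(19)): arr=[19 3 17 2] head=1 tail=1 count=4
After op 8 (peek()): arr=[19 3 17 2] head=1 tail=1 count=4

Answer: none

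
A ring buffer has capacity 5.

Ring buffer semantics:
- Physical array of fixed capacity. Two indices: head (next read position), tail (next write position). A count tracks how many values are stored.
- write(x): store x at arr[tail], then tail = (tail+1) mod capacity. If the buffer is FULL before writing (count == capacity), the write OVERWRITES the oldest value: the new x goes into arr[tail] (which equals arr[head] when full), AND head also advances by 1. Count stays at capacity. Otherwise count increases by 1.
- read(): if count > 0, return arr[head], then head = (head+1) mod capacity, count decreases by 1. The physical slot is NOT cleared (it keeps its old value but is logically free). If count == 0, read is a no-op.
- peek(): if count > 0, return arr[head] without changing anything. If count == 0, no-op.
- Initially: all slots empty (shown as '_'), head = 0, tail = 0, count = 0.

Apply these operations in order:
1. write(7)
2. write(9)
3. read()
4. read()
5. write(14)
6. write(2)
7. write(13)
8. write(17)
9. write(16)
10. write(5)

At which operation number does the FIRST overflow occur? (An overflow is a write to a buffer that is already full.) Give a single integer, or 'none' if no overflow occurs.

After op 1 (write(7)): arr=[7 _ _ _ _] head=0 tail=1 count=1
After op 2 (write(9)): arr=[7 9 _ _ _] head=0 tail=2 count=2
After op 3 (read()): arr=[7 9 _ _ _] head=1 tail=2 count=1
After op 4 (read()): arr=[7 9 _ _ _] head=2 tail=2 count=0
After op 5 (write(14)): arr=[7 9 14 _ _] head=2 tail=3 count=1
After op 6 (write(2)): arr=[7 9 14 2 _] head=2 tail=4 count=2
After op 7 (write(13)): arr=[7 9 14 2 13] head=2 tail=0 count=3
After op 8 (write(17)): arr=[17 9 14 2 13] head=2 tail=1 count=4
After op 9 (write(16)): arr=[17 16 14 2 13] head=2 tail=2 count=5
After op 10 (write(5)): arr=[17 16 5 2 13] head=3 tail=3 count=5

Answer: 10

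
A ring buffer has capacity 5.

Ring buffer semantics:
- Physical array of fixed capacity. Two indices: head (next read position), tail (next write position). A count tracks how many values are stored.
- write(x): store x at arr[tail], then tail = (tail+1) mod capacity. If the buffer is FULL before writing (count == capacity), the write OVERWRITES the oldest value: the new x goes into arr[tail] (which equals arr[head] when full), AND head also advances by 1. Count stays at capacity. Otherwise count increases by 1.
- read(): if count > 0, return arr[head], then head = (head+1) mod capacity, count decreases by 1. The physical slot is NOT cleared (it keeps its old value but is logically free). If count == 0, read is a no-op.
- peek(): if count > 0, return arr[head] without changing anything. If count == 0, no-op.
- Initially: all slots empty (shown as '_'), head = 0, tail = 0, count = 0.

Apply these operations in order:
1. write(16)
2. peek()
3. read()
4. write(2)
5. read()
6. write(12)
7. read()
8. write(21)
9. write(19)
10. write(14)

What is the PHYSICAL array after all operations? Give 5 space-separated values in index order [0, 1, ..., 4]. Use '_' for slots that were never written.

Answer: 14 2 12 21 19

Derivation:
After op 1 (write(16)): arr=[16 _ _ _ _] head=0 tail=1 count=1
After op 2 (peek()): arr=[16 _ _ _ _] head=0 tail=1 count=1
After op 3 (read()): arr=[16 _ _ _ _] head=1 tail=1 count=0
After op 4 (write(2)): arr=[16 2 _ _ _] head=1 tail=2 count=1
After op 5 (read()): arr=[16 2 _ _ _] head=2 tail=2 count=0
After op 6 (write(12)): arr=[16 2 12 _ _] head=2 tail=3 count=1
After op 7 (read()): arr=[16 2 12 _ _] head=3 tail=3 count=0
After op 8 (write(21)): arr=[16 2 12 21 _] head=3 tail=4 count=1
After op 9 (write(19)): arr=[16 2 12 21 19] head=3 tail=0 count=2
After op 10 (write(14)): arr=[14 2 12 21 19] head=3 tail=1 count=3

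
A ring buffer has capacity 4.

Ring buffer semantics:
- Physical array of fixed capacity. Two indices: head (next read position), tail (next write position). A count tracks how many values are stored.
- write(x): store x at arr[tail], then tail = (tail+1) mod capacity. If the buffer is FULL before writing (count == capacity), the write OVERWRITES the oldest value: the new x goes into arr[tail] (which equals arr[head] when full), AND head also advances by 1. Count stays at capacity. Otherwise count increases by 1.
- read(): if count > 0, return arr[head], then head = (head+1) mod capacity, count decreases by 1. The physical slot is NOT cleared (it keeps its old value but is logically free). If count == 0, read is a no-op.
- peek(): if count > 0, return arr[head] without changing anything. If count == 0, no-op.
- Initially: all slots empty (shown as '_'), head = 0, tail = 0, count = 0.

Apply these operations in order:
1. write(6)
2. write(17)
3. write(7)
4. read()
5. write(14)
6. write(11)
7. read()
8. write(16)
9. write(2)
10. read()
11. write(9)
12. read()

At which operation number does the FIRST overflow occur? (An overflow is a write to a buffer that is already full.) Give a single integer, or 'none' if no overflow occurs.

Answer: 9

Derivation:
After op 1 (write(6)): arr=[6 _ _ _] head=0 tail=1 count=1
After op 2 (write(17)): arr=[6 17 _ _] head=0 tail=2 count=2
After op 3 (write(7)): arr=[6 17 7 _] head=0 tail=3 count=3
After op 4 (read()): arr=[6 17 7 _] head=1 tail=3 count=2
After op 5 (write(14)): arr=[6 17 7 14] head=1 tail=0 count=3
After op 6 (write(11)): arr=[11 17 7 14] head=1 tail=1 count=4
After op 7 (read()): arr=[11 17 7 14] head=2 tail=1 count=3
After op 8 (write(16)): arr=[11 16 7 14] head=2 tail=2 count=4
After op 9 (write(2)): arr=[11 16 2 14] head=3 tail=3 count=4
After op 10 (read()): arr=[11 16 2 14] head=0 tail=3 count=3
After op 11 (write(9)): arr=[11 16 2 9] head=0 tail=0 count=4
After op 12 (read()): arr=[11 16 2 9] head=1 tail=0 count=3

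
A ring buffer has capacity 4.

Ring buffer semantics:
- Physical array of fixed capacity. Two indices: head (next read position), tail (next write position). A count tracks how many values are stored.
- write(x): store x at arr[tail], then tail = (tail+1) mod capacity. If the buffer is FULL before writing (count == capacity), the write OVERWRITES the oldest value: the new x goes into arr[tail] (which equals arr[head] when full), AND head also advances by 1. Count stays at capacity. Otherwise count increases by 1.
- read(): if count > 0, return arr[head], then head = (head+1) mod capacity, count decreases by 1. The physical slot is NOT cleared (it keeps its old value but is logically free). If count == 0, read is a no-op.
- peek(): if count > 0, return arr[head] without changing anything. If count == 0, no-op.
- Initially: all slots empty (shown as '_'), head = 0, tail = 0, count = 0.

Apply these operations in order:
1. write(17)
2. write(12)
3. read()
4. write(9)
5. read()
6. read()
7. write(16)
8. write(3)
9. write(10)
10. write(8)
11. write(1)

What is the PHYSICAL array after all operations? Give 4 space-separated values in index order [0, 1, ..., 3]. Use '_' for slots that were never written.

After op 1 (write(17)): arr=[17 _ _ _] head=0 tail=1 count=1
After op 2 (write(12)): arr=[17 12 _ _] head=0 tail=2 count=2
After op 3 (read()): arr=[17 12 _ _] head=1 tail=2 count=1
After op 4 (write(9)): arr=[17 12 9 _] head=1 tail=3 count=2
After op 5 (read()): arr=[17 12 9 _] head=2 tail=3 count=1
After op 6 (read()): arr=[17 12 9 _] head=3 tail=3 count=0
After op 7 (write(16)): arr=[17 12 9 16] head=3 tail=0 count=1
After op 8 (write(3)): arr=[3 12 9 16] head=3 tail=1 count=2
After op 9 (write(10)): arr=[3 10 9 16] head=3 tail=2 count=3
After op 10 (write(8)): arr=[3 10 8 16] head=3 tail=3 count=4
After op 11 (write(1)): arr=[3 10 8 1] head=0 tail=0 count=4

Answer: 3 10 8 1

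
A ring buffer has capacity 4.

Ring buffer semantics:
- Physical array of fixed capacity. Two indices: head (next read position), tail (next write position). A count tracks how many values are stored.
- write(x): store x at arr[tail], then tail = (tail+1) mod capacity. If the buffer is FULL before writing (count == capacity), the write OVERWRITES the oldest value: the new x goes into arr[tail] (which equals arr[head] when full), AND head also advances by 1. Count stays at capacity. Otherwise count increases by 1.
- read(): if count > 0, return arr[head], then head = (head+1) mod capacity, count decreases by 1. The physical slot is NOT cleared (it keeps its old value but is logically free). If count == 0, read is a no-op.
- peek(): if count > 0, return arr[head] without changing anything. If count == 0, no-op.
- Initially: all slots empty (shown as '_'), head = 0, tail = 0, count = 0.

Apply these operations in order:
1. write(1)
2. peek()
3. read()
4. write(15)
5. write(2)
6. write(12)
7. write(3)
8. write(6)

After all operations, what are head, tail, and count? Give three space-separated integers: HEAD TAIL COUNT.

Answer: 2 2 4

Derivation:
After op 1 (write(1)): arr=[1 _ _ _] head=0 tail=1 count=1
After op 2 (peek()): arr=[1 _ _ _] head=0 tail=1 count=1
After op 3 (read()): arr=[1 _ _ _] head=1 tail=1 count=0
After op 4 (write(15)): arr=[1 15 _ _] head=1 tail=2 count=1
After op 5 (write(2)): arr=[1 15 2 _] head=1 tail=3 count=2
After op 6 (write(12)): arr=[1 15 2 12] head=1 tail=0 count=3
After op 7 (write(3)): arr=[3 15 2 12] head=1 tail=1 count=4
After op 8 (write(6)): arr=[3 6 2 12] head=2 tail=2 count=4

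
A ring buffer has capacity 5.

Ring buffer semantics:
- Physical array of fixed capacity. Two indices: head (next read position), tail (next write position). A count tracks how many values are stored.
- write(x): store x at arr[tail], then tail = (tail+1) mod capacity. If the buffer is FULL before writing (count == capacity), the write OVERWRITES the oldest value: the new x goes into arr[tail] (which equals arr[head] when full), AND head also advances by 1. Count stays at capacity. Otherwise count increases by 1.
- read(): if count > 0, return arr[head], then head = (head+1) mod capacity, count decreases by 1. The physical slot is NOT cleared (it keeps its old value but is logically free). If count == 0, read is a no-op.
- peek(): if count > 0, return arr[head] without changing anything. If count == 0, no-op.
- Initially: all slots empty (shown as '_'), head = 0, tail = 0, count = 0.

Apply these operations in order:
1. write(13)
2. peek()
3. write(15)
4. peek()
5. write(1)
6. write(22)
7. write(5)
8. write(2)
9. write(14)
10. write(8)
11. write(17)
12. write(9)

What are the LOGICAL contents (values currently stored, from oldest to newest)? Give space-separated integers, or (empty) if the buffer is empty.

After op 1 (write(13)): arr=[13 _ _ _ _] head=0 tail=1 count=1
After op 2 (peek()): arr=[13 _ _ _ _] head=0 tail=1 count=1
After op 3 (write(15)): arr=[13 15 _ _ _] head=0 tail=2 count=2
After op 4 (peek()): arr=[13 15 _ _ _] head=0 tail=2 count=2
After op 5 (write(1)): arr=[13 15 1 _ _] head=0 tail=3 count=3
After op 6 (write(22)): arr=[13 15 1 22 _] head=0 tail=4 count=4
After op 7 (write(5)): arr=[13 15 1 22 5] head=0 tail=0 count=5
After op 8 (write(2)): arr=[2 15 1 22 5] head=1 tail=1 count=5
After op 9 (write(14)): arr=[2 14 1 22 5] head=2 tail=2 count=5
After op 10 (write(8)): arr=[2 14 8 22 5] head=3 tail=3 count=5
After op 11 (write(17)): arr=[2 14 8 17 5] head=4 tail=4 count=5
After op 12 (write(9)): arr=[2 14 8 17 9] head=0 tail=0 count=5

Answer: 2 14 8 17 9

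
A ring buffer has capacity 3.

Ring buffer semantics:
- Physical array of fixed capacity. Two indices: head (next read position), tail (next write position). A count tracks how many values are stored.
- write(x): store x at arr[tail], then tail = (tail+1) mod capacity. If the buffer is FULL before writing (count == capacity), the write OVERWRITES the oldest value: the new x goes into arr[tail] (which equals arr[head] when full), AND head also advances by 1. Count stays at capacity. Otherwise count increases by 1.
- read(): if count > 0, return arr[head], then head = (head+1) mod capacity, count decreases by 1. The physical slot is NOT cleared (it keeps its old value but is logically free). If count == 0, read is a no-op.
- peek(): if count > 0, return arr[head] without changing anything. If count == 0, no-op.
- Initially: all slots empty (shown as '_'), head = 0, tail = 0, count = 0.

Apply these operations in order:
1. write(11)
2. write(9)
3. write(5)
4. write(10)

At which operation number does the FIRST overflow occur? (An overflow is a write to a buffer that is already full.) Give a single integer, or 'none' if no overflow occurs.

After op 1 (write(11)): arr=[11 _ _] head=0 tail=1 count=1
After op 2 (write(9)): arr=[11 9 _] head=0 tail=2 count=2
After op 3 (write(5)): arr=[11 9 5] head=0 tail=0 count=3
After op 4 (write(10)): arr=[10 9 5] head=1 tail=1 count=3

Answer: 4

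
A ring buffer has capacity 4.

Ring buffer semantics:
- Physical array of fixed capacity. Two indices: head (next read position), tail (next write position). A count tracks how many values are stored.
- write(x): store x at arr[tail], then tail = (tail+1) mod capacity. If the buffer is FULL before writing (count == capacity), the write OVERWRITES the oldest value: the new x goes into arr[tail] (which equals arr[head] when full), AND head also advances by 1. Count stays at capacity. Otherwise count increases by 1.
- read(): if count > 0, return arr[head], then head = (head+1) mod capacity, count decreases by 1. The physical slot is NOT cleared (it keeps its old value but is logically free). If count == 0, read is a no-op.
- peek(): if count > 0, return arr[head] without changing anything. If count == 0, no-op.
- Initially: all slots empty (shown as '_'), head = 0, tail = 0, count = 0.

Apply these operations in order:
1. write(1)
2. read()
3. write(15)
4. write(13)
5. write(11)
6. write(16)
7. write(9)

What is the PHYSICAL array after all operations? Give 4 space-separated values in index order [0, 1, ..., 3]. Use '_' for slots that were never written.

Answer: 16 9 13 11

Derivation:
After op 1 (write(1)): arr=[1 _ _ _] head=0 tail=1 count=1
After op 2 (read()): arr=[1 _ _ _] head=1 tail=1 count=0
After op 3 (write(15)): arr=[1 15 _ _] head=1 tail=2 count=1
After op 4 (write(13)): arr=[1 15 13 _] head=1 tail=3 count=2
After op 5 (write(11)): arr=[1 15 13 11] head=1 tail=0 count=3
After op 6 (write(16)): arr=[16 15 13 11] head=1 tail=1 count=4
After op 7 (write(9)): arr=[16 9 13 11] head=2 tail=2 count=4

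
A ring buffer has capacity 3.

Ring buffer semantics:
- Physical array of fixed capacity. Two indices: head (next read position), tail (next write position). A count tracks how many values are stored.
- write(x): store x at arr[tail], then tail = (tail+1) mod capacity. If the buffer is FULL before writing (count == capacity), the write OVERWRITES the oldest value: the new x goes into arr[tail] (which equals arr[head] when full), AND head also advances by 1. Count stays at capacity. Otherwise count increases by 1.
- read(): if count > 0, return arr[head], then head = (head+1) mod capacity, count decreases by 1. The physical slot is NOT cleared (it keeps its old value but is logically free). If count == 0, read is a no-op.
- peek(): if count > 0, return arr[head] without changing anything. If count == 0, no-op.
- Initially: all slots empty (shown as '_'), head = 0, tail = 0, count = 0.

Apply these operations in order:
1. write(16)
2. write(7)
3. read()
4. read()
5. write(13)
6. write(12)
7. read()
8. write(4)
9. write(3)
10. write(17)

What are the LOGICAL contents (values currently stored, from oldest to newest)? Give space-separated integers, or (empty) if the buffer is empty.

After op 1 (write(16)): arr=[16 _ _] head=0 tail=1 count=1
After op 2 (write(7)): arr=[16 7 _] head=0 tail=2 count=2
After op 3 (read()): arr=[16 7 _] head=1 tail=2 count=1
After op 4 (read()): arr=[16 7 _] head=2 tail=2 count=0
After op 5 (write(13)): arr=[16 7 13] head=2 tail=0 count=1
After op 6 (write(12)): arr=[12 7 13] head=2 tail=1 count=2
After op 7 (read()): arr=[12 7 13] head=0 tail=1 count=1
After op 8 (write(4)): arr=[12 4 13] head=0 tail=2 count=2
After op 9 (write(3)): arr=[12 4 3] head=0 tail=0 count=3
After op 10 (write(17)): arr=[17 4 3] head=1 tail=1 count=3

Answer: 4 3 17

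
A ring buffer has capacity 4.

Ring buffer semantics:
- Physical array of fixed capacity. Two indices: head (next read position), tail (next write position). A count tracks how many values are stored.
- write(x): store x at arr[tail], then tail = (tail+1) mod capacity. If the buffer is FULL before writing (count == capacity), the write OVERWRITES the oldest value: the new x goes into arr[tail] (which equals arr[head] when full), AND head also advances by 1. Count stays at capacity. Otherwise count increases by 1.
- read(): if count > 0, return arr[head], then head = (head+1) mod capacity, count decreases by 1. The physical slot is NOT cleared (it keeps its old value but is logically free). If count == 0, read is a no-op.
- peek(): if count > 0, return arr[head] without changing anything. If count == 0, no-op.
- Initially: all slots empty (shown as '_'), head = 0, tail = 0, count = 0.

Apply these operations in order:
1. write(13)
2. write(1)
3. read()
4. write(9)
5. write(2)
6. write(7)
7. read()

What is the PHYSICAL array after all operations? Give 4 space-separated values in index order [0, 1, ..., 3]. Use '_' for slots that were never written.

Answer: 7 1 9 2

Derivation:
After op 1 (write(13)): arr=[13 _ _ _] head=0 tail=1 count=1
After op 2 (write(1)): arr=[13 1 _ _] head=0 tail=2 count=2
After op 3 (read()): arr=[13 1 _ _] head=1 tail=2 count=1
After op 4 (write(9)): arr=[13 1 9 _] head=1 tail=3 count=2
After op 5 (write(2)): arr=[13 1 9 2] head=1 tail=0 count=3
After op 6 (write(7)): arr=[7 1 9 2] head=1 tail=1 count=4
After op 7 (read()): arr=[7 1 9 2] head=2 tail=1 count=3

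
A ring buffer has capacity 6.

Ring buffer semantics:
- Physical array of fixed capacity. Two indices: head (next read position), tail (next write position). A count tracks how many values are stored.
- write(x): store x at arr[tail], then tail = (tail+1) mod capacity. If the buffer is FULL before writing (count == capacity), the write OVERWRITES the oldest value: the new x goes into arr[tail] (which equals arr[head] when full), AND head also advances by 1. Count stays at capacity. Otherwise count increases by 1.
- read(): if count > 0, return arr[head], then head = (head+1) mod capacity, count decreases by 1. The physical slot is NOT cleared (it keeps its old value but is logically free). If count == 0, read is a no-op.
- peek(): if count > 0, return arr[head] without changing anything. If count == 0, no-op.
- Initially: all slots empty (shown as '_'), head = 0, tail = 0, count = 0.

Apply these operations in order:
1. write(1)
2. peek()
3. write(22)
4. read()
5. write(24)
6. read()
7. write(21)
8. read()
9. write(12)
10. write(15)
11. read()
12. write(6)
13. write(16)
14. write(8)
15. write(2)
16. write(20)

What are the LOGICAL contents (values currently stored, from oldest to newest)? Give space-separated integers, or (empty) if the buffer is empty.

Answer: 15 6 16 8 2 20

Derivation:
After op 1 (write(1)): arr=[1 _ _ _ _ _] head=0 tail=1 count=1
After op 2 (peek()): arr=[1 _ _ _ _ _] head=0 tail=1 count=1
After op 3 (write(22)): arr=[1 22 _ _ _ _] head=0 tail=2 count=2
After op 4 (read()): arr=[1 22 _ _ _ _] head=1 tail=2 count=1
After op 5 (write(24)): arr=[1 22 24 _ _ _] head=1 tail=3 count=2
After op 6 (read()): arr=[1 22 24 _ _ _] head=2 tail=3 count=1
After op 7 (write(21)): arr=[1 22 24 21 _ _] head=2 tail=4 count=2
After op 8 (read()): arr=[1 22 24 21 _ _] head=3 tail=4 count=1
After op 9 (write(12)): arr=[1 22 24 21 12 _] head=3 tail=5 count=2
After op 10 (write(15)): arr=[1 22 24 21 12 15] head=3 tail=0 count=3
After op 11 (read()): arr=[1 22 24 21 12 15] head=4 tail=0 count=2
After op 12 (write(6)): arr=[6 22 24 21 12 15] head=4 tail=1 count=3
After op 13 (write(16)): arr=[6 16 24 21 12 15] head=4 tail=2 count=4
After op 14 (write(8)): arr=[6 16 8 21 12 15] head=4 tail=3 count=5
After op 15 (write(2)): arr=[6 16 8 2 12 15] head=4 tail=4 count=6
After op 16 (write(20)): arr=[6 16 8 2 20 15] head=5 tail=5 count=6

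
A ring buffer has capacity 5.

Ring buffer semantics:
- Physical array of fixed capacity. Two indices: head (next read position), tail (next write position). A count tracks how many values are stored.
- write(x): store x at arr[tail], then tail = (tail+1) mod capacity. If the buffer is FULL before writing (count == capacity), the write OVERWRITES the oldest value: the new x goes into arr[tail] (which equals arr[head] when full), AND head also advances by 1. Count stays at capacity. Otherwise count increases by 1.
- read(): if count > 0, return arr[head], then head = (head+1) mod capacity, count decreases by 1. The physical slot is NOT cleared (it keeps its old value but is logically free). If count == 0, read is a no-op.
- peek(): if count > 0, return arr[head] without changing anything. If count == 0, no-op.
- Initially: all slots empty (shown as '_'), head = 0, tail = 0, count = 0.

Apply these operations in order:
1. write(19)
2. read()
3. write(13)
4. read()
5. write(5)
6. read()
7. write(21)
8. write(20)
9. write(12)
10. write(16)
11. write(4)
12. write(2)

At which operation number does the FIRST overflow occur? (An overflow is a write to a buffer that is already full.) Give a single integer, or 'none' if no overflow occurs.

After op 1 (write(19)): arr=[19 _ _ _ _] head=0 tail=1 count=1
After op 2 (read()): arr=[19 _ _ _ _] head=1 tail=1 count=0
After op 3 (write(13)): arr=[19 13 _ _ _] head=1 tail=2 count=1
After op 4 (read()): arr=[19 13 _ _ _] head=2 tail=2 count=0
After op 5 (write(5)): arr=[19 13 5 _ _] head=2 tail=3 count=1
After op 6 (read()): arr=[19 13 5 _ _] head=3 tail=3 count=0
After op 7 (write(21)): arr=[19 13 5 21 _] head=3 tail=4 count=1
After op 8 (write(20)): arr=[19 13 5 21 20] head=3 tail=0 count=2
After op 9 (write(12)): arr=[12 13 5 21 20] head=3 tail=1 count=3
After op 10 (write(16)): arr=[12 16 5 21 20] head=3 tail=2 count=4
After op 11 (write(4)): arr=[12 16 4 21 20] head=3 tail=3 count=5
After op 12 (write(2)): arr=[12 16 4 2 20] head=4 tail=4 count=5

Answer: 12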